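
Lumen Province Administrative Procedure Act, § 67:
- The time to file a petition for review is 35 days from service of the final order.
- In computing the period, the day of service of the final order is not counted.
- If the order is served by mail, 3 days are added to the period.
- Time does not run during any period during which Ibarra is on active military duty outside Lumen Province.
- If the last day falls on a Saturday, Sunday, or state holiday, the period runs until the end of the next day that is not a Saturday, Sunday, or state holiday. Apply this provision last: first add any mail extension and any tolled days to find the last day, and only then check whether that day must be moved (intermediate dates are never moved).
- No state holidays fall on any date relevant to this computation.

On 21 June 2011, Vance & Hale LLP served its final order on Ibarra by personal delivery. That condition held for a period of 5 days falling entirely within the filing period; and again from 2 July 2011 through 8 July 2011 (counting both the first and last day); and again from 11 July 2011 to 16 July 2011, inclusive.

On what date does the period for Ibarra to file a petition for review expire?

August 15, 2011

35 days after 21 June 2011 is July 26, 2011.
Service was not by mail, so no mail extension applies.
Tolling adds 5 days: July 26, 2011 + 5 days = July 31, 2011.
From July 2, 2011 through July 8, 2011 inclusive is 7 days; tolling adds 7 days: July 31, 2011 + 7 days = August 7, 2011.
From July 11, 2011 through July 16, 2011 inclusive is 6 days; tolling adds 6 days: August 7, 2011 + 6 days = August 13, 2011.
August 13, 2011 is Saturday; August 14, 2011 is Sunday. The next qualifying day is August 15, 2011.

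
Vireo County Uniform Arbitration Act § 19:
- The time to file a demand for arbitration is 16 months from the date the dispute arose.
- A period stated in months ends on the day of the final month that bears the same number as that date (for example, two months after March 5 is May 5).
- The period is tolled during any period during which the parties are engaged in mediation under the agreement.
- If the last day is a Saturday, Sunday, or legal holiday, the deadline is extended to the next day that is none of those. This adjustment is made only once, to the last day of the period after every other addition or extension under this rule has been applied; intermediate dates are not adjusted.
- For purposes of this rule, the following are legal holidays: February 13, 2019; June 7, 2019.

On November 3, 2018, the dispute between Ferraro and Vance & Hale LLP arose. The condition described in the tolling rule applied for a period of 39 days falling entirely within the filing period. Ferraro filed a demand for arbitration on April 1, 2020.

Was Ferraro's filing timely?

16 months after November 3, 2018 is March 3, 2020.
Tolling adds 39 days: March 3, 2020 + 39 days = April 11, 2020.
April 11, 2020 is Saturday; April 12, 2020 is Sunday. The next qualifying day is April 13, 2020.
The deadline is April 13, 2020; the filing on April 1, 2020 is on or before that date.

Yes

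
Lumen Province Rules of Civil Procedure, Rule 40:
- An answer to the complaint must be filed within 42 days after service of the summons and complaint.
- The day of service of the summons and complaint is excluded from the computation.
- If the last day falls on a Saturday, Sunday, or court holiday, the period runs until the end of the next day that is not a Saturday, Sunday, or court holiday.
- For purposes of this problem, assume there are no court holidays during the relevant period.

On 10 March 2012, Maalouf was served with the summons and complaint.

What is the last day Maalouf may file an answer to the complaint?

42 days after 10 March 2012 is April 21, 2012.
April 21, 2012 is Saturday; April 22, 2012 is Sunday. The next qualifying day is April 23, 2012.

April 23, 2012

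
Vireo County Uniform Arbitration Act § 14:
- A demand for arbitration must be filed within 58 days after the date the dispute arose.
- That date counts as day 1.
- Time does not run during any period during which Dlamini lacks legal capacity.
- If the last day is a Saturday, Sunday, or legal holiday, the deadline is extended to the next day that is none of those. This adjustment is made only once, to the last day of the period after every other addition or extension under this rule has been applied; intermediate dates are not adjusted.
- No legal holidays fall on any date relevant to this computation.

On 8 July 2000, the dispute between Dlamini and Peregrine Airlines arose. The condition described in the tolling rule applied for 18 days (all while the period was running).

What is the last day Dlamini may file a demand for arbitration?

Counting 8 July 2000 as day 1, day 58 is September 3, 2000.
Tolling adds 18 days: September 3, 2000 + 18 days = September 21, 2000.
September 21, 2000 is a Thursday and not a legal holiday, so no extension applies.

September 21, 2000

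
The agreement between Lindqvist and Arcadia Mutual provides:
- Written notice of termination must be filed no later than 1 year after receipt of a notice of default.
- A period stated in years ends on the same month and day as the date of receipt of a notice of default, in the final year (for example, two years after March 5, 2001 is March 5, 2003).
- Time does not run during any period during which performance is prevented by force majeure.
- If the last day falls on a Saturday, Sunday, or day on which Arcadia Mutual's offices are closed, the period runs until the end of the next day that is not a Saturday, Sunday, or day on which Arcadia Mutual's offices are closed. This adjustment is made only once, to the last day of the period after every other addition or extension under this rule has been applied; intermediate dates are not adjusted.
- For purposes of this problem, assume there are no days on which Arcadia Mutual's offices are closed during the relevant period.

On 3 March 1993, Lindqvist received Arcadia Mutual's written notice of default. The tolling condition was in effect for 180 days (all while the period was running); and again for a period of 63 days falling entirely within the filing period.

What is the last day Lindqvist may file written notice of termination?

November 1, 1994

1 year after 3 March 1993 is March 3, 1994.
Tolling adds 180 days: March 3, 1994 + 180 days = August 30, 1994.
Tolling adds 63 days: August 30, 1994 + 63 days = November 1, 1994.
November 1, 1994 is a Tuesday and not a day on which Arcadia Mutual's offices are closed, so no extension applies.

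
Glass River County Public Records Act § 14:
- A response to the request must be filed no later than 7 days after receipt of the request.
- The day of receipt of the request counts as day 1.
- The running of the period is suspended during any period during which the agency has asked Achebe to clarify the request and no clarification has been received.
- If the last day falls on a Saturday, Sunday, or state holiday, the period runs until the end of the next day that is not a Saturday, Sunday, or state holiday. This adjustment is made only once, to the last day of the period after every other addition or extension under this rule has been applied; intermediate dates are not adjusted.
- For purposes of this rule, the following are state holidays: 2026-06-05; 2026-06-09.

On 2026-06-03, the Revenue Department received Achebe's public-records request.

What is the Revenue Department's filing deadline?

Counting 2026-06-03 as day 1, day 7 is June 9, 2026.
June 9, 2026 is a listed holiday. The next qualifying day is June 10, 2026.

June 10, 2026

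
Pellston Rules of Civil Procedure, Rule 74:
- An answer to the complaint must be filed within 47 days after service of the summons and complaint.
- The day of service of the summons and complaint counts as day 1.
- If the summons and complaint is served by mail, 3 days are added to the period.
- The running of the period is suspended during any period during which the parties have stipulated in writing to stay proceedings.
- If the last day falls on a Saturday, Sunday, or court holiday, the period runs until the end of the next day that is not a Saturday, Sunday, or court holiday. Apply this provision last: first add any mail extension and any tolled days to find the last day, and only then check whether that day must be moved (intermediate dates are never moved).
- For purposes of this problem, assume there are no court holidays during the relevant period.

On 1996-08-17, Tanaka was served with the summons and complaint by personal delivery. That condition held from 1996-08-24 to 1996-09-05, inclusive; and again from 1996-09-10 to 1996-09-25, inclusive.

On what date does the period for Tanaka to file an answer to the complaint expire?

October 31, 1996

Counting 1996-08-17 as day 1, day 47 is October 2, 1996.
Service was not by mail, so no mail extension applies.
From August 24, 1996 through September 5, 1996 inclusive is 13 days; tolling adds 13 days: October 2, 1996 + 13 days = October 15, 1996.
From September 10, 1996 through September 25, 1996 inclusive is 16 days; tolling adds 16 days: October 15, 1996 + 16 days = October 31, 1996.
October 31, 1996 is a Thursday and not a court holiday, so no extension applies.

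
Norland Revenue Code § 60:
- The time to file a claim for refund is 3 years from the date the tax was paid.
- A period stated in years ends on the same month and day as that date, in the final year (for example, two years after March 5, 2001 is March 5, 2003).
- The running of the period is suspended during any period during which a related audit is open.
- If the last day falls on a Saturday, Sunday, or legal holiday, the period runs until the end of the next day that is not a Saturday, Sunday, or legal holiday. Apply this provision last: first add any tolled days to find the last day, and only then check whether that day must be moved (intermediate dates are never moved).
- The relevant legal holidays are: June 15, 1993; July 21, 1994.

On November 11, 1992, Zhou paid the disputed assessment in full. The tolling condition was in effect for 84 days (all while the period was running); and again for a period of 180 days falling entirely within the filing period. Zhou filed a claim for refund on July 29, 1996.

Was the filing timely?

Yes

3 years after November 11, 1992 is November 11, 1995.
Tolling adds 84 days: November 11, 1995 + 84 days = February 3, 1996.
Tolling adds 180 days: February 3, 1996 + 180 days = August 1, 1996.
August 1, 1996 is a Thursday and not a legal holiday, so no extension applies.
The deadline is August 1, 1996; the filing on July 29, 1996 is on or before that date.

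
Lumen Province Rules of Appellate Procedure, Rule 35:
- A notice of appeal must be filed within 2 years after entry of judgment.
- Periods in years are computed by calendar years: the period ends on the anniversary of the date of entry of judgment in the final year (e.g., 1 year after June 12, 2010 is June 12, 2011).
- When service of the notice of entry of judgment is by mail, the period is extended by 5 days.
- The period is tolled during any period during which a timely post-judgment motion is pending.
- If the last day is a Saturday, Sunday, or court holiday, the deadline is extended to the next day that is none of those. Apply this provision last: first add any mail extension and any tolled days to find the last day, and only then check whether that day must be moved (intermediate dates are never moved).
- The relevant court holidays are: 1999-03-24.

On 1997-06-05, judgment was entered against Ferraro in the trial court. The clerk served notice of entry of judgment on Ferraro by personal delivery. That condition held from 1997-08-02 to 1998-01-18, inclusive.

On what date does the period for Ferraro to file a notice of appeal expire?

November 22, 1999

2 years after 1997-06-05 is June 5, 1999.
Service was not by mail, so no mail extension applies.
From August 2, 1997 through January 18, 1998 inclusive is 170 days; tolling adds 170 days: June 5, 1999 + 170 days = November 22, 1999.
November 22, 1999 is a Monday and not a court holiday, so no extension applies.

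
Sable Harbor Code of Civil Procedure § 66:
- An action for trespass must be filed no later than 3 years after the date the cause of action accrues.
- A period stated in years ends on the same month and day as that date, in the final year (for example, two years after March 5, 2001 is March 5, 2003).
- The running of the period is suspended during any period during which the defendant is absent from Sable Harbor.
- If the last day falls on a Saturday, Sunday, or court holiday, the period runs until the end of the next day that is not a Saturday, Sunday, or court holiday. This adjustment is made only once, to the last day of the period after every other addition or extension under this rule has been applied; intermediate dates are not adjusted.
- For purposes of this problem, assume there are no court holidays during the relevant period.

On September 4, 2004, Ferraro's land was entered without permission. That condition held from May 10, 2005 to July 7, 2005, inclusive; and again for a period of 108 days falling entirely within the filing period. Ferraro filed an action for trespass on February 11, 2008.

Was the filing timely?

3 years after September 4, 2004 is September 4, 2007.
From May 10, 2005 through July 7, 2005 inclusive is 59 days; tolling adds 59 days: September 4, 2007 + 59 days = November 2, 2007.
Tolling adds 108 days: November 2, 2007 + 108 days = February 18, 2008.
February 18, 2008 is a Monday and not a court holiday, so no extension applies.
The deadline is February 18, 2008; the filing on February 11, 2008 is on or before that date.

Yes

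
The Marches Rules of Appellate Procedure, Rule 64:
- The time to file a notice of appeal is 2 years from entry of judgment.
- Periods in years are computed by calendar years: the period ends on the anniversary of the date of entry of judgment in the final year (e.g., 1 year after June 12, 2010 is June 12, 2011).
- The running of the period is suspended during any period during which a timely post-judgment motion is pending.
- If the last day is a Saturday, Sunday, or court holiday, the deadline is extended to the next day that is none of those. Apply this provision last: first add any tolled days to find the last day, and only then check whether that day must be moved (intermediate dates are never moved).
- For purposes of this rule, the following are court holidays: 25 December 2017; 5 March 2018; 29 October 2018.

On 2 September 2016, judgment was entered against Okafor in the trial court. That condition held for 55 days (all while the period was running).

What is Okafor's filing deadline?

2 years after 2 September 2016 is September 2, 2018.
Tolling adds 55 days: September 2, 2018 + 55 days = October 27, 2018.
October 27, 2018 is Saturday; October 28, 2018 is Sunday; October 29, 2018 is a listed holiday. The next qualifying day is October 30, 2018.

October 30, 2018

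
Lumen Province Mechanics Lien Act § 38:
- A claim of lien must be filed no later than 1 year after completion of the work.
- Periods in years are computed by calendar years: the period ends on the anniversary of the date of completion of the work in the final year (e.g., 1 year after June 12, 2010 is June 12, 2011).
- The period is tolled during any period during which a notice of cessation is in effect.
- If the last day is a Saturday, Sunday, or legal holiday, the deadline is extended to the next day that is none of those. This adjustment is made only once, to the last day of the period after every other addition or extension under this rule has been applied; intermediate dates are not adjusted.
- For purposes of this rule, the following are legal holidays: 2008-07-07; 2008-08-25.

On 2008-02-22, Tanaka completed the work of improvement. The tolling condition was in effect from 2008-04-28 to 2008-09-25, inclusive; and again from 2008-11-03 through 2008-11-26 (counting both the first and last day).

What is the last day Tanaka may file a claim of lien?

August 17, 2009

1 year after 2008-02-22 is February 22, 2009.
From April 28, 2008 through September 25, 2008 inclusive is 151 days; tolling adds 151 days: February 22, 2009 + 151 days = July 23, 2009.
From November 3, 2008 through November 26, 2008 inclusive is 24 days; tolling adds 24 days: July 23, 2009 + 24 days = August 16, 2009.
August 16, 2009 is Sunday. The next qualifying day is August 17, 2009.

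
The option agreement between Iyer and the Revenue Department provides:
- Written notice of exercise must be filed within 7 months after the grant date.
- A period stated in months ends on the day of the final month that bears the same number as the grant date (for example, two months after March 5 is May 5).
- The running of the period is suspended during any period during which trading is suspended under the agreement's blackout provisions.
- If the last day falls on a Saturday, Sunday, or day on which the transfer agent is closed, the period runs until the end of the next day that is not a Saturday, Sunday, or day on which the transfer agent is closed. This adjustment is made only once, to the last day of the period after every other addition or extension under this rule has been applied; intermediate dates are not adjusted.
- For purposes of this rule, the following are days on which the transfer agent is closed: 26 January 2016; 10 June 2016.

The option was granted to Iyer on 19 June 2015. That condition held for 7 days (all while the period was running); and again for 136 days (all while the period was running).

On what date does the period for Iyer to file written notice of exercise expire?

June 13, 2016

7 months after 19 June 2015 is January 19, 2016.
Tolling adds 7 days: January 19, 2016 + 7 days = January 26, 2016.
Tolling adds 136 days: January 26, 2016 + 136 days = June 10, 2016.
June 10, 2016 is a listed holiday; June 11, 2016 is Saturday; June 12, 2016 is Sunday. The next qualifying day is June 13, 2016.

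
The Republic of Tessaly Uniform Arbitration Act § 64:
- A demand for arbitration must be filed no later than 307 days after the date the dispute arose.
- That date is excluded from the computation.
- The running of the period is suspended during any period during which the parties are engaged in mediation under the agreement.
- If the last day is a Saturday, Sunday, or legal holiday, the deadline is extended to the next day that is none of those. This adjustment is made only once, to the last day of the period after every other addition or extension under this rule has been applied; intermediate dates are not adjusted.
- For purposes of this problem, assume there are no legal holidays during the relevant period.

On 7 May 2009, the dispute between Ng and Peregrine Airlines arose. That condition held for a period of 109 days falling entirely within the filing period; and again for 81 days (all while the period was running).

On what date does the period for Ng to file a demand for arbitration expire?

September 16, 2010

307 days after 7 May 2009 is March 10, 2010.
Tolling adds 109 days: March 10, 2010 + 109 days = June 27, 2010.
Tolling adds 81 days: June 27, 2010 + 81 days = September 16, 2010.
September 16, 2010 is a Thursday and not a legal holiday, so no extension applies.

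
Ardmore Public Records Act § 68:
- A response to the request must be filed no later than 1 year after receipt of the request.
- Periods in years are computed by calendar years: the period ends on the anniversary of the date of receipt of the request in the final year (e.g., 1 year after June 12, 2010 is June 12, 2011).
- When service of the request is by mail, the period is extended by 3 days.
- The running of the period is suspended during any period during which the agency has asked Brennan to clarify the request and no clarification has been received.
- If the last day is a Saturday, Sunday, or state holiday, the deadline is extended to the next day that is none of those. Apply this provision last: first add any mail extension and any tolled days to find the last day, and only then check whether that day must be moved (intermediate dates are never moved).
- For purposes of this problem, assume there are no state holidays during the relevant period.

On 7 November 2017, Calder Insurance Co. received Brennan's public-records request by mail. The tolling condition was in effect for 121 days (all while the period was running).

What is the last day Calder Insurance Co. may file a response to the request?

March 11, 2019

1 year after 7 November 2017 is November 7, 2018.
Service was by mail, adding 3 days: November 7, 2018 + 3 days = November 10, 2018.
Tolling adds 121 days: November 10, 2018 + 121 days = March 11, 2019.
March 11, 2019 is a Monday and not a state holiday, so no extension applies.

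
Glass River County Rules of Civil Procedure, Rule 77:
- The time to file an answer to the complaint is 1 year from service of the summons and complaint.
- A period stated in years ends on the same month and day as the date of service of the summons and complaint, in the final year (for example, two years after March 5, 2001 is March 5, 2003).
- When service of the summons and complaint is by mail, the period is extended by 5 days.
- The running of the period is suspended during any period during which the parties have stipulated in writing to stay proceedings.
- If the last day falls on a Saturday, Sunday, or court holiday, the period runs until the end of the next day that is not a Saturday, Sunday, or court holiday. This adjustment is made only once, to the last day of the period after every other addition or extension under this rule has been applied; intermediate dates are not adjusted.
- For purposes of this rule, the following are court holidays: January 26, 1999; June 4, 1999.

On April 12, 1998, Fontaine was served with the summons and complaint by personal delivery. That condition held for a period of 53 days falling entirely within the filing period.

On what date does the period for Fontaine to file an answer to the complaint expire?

June 7, 1999

1 year after April 12, 1998 is April 12, 1999.
Service was not by mail, so no mail extension applies.
Tolling adds 53 days: April 12, 1999 + 53 days = June 4, 1999.
June 4, 1999 is a listed holiday; June 5, 1999 is Saturday; June 6, 1999 is Sunday. The next qualifying day is June 7, 1999.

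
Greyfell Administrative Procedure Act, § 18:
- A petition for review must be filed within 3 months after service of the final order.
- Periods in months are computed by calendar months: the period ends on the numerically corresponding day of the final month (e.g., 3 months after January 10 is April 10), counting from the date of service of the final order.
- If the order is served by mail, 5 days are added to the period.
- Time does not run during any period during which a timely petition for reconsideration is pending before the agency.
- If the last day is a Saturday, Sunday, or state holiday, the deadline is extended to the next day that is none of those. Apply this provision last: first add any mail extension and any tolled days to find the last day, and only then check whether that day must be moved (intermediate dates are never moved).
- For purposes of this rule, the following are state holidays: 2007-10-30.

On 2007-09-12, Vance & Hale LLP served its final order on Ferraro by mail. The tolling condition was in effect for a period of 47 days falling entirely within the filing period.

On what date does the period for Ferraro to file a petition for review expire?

3 months after 2007-09-12 is December 12, 2007.
Service was by mail, adding 5 days: December 12, 2007 + 5 days = December 17, 2007.
Tolling adds 47 days: December 17, 2007 + 47 days = February 2, 2008.
February 2, 2008 is Saturday; February 3, 2008 is Sunday. The next qualifying day is February 4, 2008.

February 4, 2008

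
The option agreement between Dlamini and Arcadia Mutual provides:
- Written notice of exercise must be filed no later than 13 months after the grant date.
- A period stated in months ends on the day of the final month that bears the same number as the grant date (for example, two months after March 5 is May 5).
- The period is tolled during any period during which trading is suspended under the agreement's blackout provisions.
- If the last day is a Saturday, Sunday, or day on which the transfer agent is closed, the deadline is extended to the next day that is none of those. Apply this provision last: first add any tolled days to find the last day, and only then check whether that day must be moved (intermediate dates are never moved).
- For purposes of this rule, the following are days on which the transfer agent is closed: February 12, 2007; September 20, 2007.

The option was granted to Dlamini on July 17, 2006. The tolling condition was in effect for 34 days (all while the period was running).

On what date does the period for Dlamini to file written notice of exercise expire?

September 21, 2007

13 months after July 17, 2006 is August 17, 2007.
Tolling adds 34 days: August 17, 2007 + 34 days = September 20, 2007.
September 20, 2007 is a listed holiday. The next qualifying day is September 21, 2007.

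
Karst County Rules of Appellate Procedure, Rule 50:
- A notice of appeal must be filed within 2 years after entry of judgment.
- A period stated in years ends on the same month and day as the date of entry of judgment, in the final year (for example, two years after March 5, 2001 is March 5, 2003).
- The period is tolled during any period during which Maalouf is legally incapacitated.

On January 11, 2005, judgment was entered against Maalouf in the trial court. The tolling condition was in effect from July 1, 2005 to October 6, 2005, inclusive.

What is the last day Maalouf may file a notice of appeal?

2 years after January 11, 2005 is January 11, 2007.
From July 1, 2005 through October 6, 2005 inclusive is 98 days; tolling adds 98 days: January 11, 2007 + 98 days = April 19, 2007.

April 19, 2007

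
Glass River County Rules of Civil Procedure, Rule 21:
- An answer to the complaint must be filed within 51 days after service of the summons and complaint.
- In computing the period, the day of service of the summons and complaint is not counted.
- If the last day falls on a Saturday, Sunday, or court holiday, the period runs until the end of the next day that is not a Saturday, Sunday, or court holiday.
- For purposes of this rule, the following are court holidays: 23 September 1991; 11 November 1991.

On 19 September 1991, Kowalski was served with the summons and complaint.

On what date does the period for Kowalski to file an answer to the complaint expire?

51 days after 19 September 1991 is November 9, 1991.
November 9, 1991 is Saturday; November 10, 1991 is Sunday; November 11, 1991 is a listed holiday. The next qualifying day is November 12, 1991.

November 12, 1991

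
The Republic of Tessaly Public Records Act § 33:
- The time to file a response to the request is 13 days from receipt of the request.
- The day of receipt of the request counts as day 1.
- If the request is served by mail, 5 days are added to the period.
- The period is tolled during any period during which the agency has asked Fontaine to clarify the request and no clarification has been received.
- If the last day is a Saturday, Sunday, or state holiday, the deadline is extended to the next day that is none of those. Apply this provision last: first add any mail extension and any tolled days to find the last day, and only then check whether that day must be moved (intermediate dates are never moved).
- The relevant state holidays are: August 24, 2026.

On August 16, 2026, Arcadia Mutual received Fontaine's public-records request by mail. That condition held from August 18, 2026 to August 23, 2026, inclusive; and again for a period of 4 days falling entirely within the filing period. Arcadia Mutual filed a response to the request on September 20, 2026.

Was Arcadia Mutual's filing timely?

Counting August 16, 2026 as day 1, day 13 is August 28, 2026.
Service was by mail, adding 5 days: August 28, 2026 + 5 days = September 2, 2026.
From August 18, 2026 through August 23, 2026 inclusive is 6 days; tolling adds 6 days: September 2, 2026 + 6 days = September 8, 2026.
Tolling adds 4 days: September 8, 2026 + 4 days = September 12, 2026.
September 12, 2026 is Saturday; September 13, 2026 is Sunday. The next qualifying day is September 14, 2026.
The deadline is September 14, 2026; the filing on September 20, 2026 is after that date.

No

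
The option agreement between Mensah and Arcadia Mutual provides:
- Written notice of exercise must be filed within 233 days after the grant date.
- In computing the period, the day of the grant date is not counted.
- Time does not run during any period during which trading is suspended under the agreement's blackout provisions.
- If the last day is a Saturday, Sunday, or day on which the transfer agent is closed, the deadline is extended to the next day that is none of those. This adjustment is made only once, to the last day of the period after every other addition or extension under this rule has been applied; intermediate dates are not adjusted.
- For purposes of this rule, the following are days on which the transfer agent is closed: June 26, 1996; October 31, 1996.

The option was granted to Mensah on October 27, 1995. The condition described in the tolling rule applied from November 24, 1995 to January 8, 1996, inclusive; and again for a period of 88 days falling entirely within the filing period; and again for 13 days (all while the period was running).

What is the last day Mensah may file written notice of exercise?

233 days after October 27, 1995 is June 16, 1996.
From November 24, 1995 through January 8, 1996 inclusive is 46 days; tolling adds 46 days: June 16, 1996 + 46 days = August 1, 1996.
Tolling adds 88 days: August 1, 1996 + 88 days = October 28, 1996.
Tolling adds 13 days: October 28, 1996 + 13 days = November 10, 1996.
November 10, 1996 is Sunday. The next qualifying day is November 11, 1996.

November 11, 1996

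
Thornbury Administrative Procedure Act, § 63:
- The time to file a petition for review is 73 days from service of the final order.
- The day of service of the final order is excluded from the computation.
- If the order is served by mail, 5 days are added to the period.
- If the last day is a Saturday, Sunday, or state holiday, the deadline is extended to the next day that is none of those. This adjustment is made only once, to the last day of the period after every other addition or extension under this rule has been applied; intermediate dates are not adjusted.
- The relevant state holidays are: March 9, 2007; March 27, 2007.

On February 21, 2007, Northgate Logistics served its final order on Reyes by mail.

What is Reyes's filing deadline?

73 days after February 21, 2007 is May 5, 2007.
Service was by mail, adding 5 days: May 5, 2007 + 5 days = May 10, 2007.
May 10, 2007 is a Thursday and not a state holiday, so no extension applies.

May 10, 2007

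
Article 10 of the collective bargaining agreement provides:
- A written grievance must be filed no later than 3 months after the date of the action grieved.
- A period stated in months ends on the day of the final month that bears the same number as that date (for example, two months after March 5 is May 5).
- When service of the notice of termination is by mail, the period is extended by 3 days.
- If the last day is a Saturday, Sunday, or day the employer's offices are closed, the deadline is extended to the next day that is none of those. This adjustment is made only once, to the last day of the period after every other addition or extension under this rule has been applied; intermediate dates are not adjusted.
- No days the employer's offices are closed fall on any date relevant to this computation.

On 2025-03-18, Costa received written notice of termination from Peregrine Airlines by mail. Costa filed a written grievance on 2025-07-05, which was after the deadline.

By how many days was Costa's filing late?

3 months after 2025-03-18 is June 18, 2025.
Service was by mail, adding 3 days: June 18, 2025 + 3 days = June 21, 2025.
June 21, 2025 is Saturday; June 22, 2025 is Sunday. The next qualifying day is June 23, 2025.
The deadline is June 23, 2025; from June 23, 2025 to July 5, 2025 is 12 days.

12 days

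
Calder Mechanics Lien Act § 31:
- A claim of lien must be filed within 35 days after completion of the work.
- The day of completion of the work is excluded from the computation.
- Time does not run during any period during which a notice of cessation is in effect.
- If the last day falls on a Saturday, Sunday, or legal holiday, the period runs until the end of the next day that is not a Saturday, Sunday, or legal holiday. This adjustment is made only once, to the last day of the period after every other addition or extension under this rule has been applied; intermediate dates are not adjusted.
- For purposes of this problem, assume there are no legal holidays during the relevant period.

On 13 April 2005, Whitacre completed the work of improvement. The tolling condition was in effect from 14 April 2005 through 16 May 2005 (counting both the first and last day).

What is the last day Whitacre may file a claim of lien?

35 days after 13 April 2005 is May 18, 2005.
From April 14, 2005 through May 16, 2005 inclusive is 33 days; tolling adds 33 days: May 18, 2005 + 33 days = June 20, 2005.
June 20, 2005 is a Monday and not a legal holiday, so no extension applies.

June 20, 2005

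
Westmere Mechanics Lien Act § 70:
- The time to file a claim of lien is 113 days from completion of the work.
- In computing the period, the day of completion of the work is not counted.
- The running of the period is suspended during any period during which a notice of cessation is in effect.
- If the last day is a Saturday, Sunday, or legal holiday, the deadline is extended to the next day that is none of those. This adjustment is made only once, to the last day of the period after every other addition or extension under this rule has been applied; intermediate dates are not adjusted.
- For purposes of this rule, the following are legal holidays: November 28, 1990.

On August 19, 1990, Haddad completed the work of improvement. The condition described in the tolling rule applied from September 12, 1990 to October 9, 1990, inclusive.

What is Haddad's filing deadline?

January 7, 1991

113 days after August 19, 1990 is December 10, 1990.
From September 12, 1990 through October 9, 1990 inclusive is 28 days; tolling adds 28 days: December 10, 1990 + 28 days = January 7, 1991.
January 7, 1991 is a Monday and not a legal holiday, so no extension applies.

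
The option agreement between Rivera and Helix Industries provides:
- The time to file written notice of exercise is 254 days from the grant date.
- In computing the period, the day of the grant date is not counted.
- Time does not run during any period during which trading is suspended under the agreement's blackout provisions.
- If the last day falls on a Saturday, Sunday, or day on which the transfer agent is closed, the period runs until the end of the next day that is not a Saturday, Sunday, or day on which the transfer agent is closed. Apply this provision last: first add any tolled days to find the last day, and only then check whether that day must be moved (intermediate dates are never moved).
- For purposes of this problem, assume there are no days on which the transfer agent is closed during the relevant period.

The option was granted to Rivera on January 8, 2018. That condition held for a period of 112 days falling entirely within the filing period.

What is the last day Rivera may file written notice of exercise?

January 9, 2019

254 days after January 8, 2018 is September 19, 2018.
Tolling adds 112 days: September 19, 2018 + 112 days = January 9, 2019.
January 9, 2019 is a Wednesday and not a day on which the transfer agent is closed, so no extension applies.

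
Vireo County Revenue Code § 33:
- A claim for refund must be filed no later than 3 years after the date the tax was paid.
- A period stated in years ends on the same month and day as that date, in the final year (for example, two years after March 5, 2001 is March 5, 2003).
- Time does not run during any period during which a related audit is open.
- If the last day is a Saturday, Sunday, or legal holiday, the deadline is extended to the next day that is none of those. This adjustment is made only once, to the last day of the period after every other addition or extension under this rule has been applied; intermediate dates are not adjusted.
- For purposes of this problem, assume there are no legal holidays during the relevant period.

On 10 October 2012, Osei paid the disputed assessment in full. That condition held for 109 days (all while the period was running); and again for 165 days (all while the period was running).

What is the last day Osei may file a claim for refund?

July 11, 2016

3 years after 10 October 2012 is October 10, 2015.
Tolling adds 109 days: October 10, 2015 + 109 days = January 27, 2016.
Tolling adds 165 days: January 27, 2016 + 165 days = July 10, 2016.
July 10, 2016 is Sunday. The next qualifying day is July 11, 2016.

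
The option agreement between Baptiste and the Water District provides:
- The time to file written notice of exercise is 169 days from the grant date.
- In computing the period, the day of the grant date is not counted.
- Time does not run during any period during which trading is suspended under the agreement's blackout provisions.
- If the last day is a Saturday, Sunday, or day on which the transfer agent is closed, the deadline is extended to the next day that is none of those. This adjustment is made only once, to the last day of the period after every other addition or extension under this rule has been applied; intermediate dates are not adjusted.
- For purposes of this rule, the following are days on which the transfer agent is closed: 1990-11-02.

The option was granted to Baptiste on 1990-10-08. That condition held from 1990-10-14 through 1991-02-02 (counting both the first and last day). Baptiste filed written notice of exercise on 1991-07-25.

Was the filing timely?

169 days after 1990-10-08 is March 26, 1991.
From October 14, 1990 through February 2, 1991 inclusive is 112 days; tolling adds 112 days: March 26, 1991 + 112 days = July 16, 1991.
July 16, 1991 is a Tuesday and not a day on which the transfer agent is closed, so no extension applies.
The deadline is July 16, 1991; the filing on July 25, 1991 is after that date.

No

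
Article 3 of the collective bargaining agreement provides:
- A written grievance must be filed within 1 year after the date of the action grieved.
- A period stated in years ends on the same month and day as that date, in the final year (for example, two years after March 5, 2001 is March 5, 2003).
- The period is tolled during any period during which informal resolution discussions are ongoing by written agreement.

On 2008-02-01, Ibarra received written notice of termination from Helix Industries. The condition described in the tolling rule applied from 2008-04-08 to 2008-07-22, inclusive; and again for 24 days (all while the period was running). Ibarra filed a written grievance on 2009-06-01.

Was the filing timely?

Yes

1 year after 2008-02-01 is February 1, 2009.
From April 8, 2008 through July 22, 2008 inclusive is 106 days; tolling adds 106 days: February 1, 2009 + 106 days = May 18, 2009.
Tolling adds 24 days: May 18, 2009 + 24 days = June 11, 2009.
The deadline is June 11, 2009; the filing on June 1, 2009 is on or before that date.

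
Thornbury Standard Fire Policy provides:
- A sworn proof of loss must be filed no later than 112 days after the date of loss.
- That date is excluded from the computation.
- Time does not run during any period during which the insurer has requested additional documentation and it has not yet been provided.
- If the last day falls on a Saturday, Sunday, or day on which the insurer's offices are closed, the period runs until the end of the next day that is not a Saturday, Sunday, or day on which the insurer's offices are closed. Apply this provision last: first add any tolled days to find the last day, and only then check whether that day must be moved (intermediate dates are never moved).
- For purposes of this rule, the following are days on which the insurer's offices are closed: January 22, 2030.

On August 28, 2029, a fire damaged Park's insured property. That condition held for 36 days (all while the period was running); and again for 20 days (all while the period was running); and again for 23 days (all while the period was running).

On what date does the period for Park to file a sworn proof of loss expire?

March 7, 2030

112 days after August 28, 2029 is December 18, 2029.
Tolling adds 36 days: December 18, 2029 + 36 days = January 23, 2030.
Tolling adds 20 days: January 23, 2030 + 20 days = February 12, 2030.
Tolling adds 23 days: February 12, 2030 + 23 days = March 7, 2030.
March 7, 2030 is a Thursday and not a day on which the insurer's offices are closed, so no extension applies.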